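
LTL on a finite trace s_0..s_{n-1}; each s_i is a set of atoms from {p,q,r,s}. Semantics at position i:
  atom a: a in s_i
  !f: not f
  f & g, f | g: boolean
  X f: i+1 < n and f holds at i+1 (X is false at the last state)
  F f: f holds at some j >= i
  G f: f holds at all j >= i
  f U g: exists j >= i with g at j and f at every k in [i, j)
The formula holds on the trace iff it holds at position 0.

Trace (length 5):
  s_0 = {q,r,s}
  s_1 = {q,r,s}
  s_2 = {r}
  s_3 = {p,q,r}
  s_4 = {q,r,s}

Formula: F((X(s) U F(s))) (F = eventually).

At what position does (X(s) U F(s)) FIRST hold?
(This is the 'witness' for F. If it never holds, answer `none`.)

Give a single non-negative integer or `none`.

s_0={q,r,s}: (X(s) U F(s))=True X(s)=True s=True F(s)=True
s_1={q,r,s}: (X(s) U F(s))=True X(s)=False s=True F(s)=True
s_2={r}: (X(s) U F(s))=True X(s)=False s=False F(s)=True
s_3={p,q,r}: (X(s) U F(s))=True X(s)=True s=False F(s)=True
s_4={q,r,s}: (X(s) U F(s))=True X(s)=False s=True F(s)=True
F((X(s) U F(s))) holds; first witness at position 0.

Answer: 0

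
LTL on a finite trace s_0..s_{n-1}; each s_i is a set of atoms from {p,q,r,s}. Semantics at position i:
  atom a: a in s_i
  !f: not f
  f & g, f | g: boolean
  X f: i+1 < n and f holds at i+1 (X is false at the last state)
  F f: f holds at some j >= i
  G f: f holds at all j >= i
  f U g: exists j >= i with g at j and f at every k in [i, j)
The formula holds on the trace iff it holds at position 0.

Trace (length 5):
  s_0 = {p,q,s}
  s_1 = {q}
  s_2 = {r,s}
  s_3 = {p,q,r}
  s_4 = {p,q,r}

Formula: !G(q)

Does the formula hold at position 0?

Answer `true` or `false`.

s_0={p,q,s}: !G(q)=True G(q)=False q=True
s_1={q}: !G(q)=True G(q)=False q=True
s_2={r,s}: !G(q)=True G(q)=False q=False
s_3={p,q,r}: !G(q)=False G(q)=True q=True
s_4={p,q,r}: !G(q)=False G(q)=True q=True

Answer: true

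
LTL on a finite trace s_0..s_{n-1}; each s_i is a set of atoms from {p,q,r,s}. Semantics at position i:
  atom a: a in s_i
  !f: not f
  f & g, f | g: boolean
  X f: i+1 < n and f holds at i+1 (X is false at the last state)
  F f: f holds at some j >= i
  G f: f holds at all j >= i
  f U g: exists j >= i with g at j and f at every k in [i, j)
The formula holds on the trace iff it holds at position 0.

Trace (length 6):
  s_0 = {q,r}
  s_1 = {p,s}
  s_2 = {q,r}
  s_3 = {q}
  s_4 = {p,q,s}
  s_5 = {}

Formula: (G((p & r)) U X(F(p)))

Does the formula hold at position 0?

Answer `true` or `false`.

Answer: true

Derivation:
s_0={q,r}: (G((p & r)) U X(F(p)))=True G((p & r))=False (p & r)=False p=False r=True X(F(p))=True F(p)=True
s_1={p,s}: (G((p & r)) U X(F(p)))=True G((p & r))=False (p & r)=False p=True r=False X(F(p))=True F(p)=True
s_2={q,r}: (G((p & r)) U X(F(p)))=True G((p & r))=False (p & r)=False p=False r=True X(F(p))=True F(p)=True
s_3={q}: (G((p & r)) U X(F(p)))=True G((p & r))=False (p & r)=False p=False r=False X(F(p))=True F(p)=True
s_4={p,q,s}: (G((p & r)) U X(F(p)))=False G((p & r))=False (p & r)=False p=True r=False X(F(p))=False F(p)=True
s_5={}: (G((p & r)) U X(F(p)))=False G((p & r))=False (p & r)=False p=False r=False X(F(p))=False F(p)=False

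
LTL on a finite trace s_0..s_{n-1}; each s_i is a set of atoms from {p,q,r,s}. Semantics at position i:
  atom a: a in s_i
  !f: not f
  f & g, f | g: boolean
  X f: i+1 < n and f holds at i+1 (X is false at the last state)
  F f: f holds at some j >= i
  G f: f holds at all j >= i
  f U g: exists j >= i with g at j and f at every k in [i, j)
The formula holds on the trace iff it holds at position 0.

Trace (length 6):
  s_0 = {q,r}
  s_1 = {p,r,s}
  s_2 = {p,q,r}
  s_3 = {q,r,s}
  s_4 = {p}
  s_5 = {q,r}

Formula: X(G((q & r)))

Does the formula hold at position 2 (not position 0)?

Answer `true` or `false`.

Answer: false

Derivation:
s_0={q,r}: X(G((q & r)))=False G((q & r))=False (q & r)=True q=True r=True
s_1={p,r,s}: X(G((q & r)))=False G((q & r))=False (q & r)=False q=False r=True
s_2={p,q,r}: X(G((q & r)))=False G((q & r))=False (q & r)=True q=True r=True
s_3={q,r,s}: X(G((q & r)))=False G((q & r))=False (q & r)=True q=True r=True
s_4={p}: X(G((q & r)))=True G((q & r))=False (q & r)=False q=False r=False
s_5={q,r}: X(G((q & r)))=False G((q & r))=True (q & r)=True q=True r=True
Evaluating at position 2: result = False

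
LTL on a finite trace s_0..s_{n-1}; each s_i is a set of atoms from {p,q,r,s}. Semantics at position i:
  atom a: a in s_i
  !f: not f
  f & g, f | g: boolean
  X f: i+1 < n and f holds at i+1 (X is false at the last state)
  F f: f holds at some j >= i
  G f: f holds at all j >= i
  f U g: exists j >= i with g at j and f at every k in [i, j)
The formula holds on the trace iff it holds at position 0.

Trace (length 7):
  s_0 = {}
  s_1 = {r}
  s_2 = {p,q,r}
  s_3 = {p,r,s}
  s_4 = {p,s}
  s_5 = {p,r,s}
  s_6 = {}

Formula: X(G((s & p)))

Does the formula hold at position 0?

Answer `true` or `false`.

Answer: false

Derivation:
s_0={}: X(G((s & p)))=False G((s & p))=False (s & p)=False s=False p=False
s_1={r}: X(G((s & p)))=False G((s & p))=False (s & p)=False s=False p=False
s_2={p,q,r}: X(G((s & p)))=False G((s & p))=False (s & p)=False s=False p=True
s_3={p,r,s}: X(G((s & p)))=False G((s & p))=False (s & p)=True s=True p=True
s_4={p,s}: X(G((s & p)))=False G((s & p))=False (s & p)=True s=True p=True
s_5={p,r,s}: X(G((s & p)))=False G((s & p))=False (s & p)=True s=True p=True
s_6={}: X(G((s & p)))=False G((s & p))=False (s & p)=False s=False p=False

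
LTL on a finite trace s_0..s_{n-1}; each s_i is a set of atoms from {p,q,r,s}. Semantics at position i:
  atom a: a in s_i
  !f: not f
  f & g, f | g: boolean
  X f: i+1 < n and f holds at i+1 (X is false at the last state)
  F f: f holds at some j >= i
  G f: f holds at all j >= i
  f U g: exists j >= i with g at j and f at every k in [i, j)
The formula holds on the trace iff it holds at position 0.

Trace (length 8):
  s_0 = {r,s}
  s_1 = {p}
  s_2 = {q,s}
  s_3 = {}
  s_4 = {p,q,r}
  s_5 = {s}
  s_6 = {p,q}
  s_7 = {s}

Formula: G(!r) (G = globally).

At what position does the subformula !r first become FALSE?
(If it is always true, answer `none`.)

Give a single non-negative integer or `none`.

Answer: 0

Derivation:
s_0={r,s}: !r=False r=True
s_1={p}: !r=True r=False
s_2={q,s}: !r=True r=False
s_3={}: !r=True r=False
s_4={p,q,r}: !r=False r=True
s_5={s}: !r=True r=False
s_6={p,q}: !r=True r=False
s_7={s}: !r=True r=False
G(!r) holds globally = False
First violation at position 0.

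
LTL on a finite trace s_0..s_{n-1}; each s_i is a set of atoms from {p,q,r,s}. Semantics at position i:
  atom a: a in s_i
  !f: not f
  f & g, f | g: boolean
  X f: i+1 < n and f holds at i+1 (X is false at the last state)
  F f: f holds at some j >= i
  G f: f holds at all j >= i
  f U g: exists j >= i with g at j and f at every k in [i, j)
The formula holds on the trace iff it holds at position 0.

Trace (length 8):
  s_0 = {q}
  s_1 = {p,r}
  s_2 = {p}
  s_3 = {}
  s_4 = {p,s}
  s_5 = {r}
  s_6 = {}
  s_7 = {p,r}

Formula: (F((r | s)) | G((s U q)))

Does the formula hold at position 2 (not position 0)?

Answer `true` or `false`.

s_0={q}: (F((r | s)) | G((s U q)))=True F((r | s))=True (r | s)=False r=False s=False G((s U q))=False (s U q)=True q=True
s_1={p,r}: (F((r | s)) | G((s U q)))=True F((r | s))=True (r | s)=True r=True s=False G((s U q))=False (s U q)=False q=False
s_2={p}: (F((r | s)) | G((s U q)))=True F((r | s))=True (r | s)=False r=False s=False G((s U q))=False (s U q)=False q=False
s_3={}: (F((r | s)) | G((s U q)))=True F((r | s))=True (r | s)=False r=False s=False G((s U q))=False (s U q)=False q=False
s_4={p,s}: (F((r | s)) | G((s U q)))=True F((r | s))=True (r | s)=True r=False s=True G((s U q))=False (s U q)=False q=False
s_5={r}: (F((r | s)) | G((s U q)))=True F((r | s))=True (r | s)=True r=True s=False G((s U q))=False (s U q)=False q=False
s_6={}: (F((r | s)) | G((s U q)))=True F((r | s))=True (r | s)=False r=False s=False G((s U q))=False (s U q)=False q=False
s_7={p,r}: (F((r | s)) | G((s U q)))=True F((r | s))=True (r | s)=True r=True s=False G((s U q))=False (s U q)=False q=False
Evaluating at position 2: result = True

Answer: true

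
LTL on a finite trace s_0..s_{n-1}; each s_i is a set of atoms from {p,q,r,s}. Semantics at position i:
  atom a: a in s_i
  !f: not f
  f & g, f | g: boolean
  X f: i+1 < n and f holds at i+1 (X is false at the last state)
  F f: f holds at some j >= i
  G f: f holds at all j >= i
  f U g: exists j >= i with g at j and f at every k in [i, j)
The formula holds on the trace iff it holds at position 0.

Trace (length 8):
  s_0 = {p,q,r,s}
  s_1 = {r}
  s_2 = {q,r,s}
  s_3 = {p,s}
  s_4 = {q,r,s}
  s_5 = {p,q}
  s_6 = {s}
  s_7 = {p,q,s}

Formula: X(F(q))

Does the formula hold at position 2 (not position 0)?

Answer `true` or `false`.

s_0={p,q,r,s}: X(F(q))=True F(q)=True q=True
s_1={r}: X(F(q))=True F(q)=True q=False
s_2={q,r,s}: X(F(q))=True F(q)=True q=True
s_3={p,s}: X(F(q))=True F(q)=True q=False
s_4={q,r,s}: X(F(q))=True F(q)=True q=True
s_5={p,q}: X(F(q))=True F(q)=True q=True
s_6={s}: X(F(q))=True F(q)=True q=False
s_7={p,q,s}: X(F(q))=False F(q)=True q=True
Evaluating at position 2: result = True

Answer: true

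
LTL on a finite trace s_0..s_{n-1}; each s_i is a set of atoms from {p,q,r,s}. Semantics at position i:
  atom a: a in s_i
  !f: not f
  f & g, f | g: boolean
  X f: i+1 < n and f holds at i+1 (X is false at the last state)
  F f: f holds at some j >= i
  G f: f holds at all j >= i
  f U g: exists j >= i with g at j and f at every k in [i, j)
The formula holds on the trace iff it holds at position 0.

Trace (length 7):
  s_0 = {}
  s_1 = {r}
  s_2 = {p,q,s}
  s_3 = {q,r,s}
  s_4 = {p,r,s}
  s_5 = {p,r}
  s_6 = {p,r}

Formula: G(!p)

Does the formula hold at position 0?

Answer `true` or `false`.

Answer: false

Derivation:
s_0={}: G(!p)=False !p=True p=False
s_1={r}: G(!p)=False !p=True p=False
s_2={p,q,s}: G(!p)=False !p=False p=True
s_3={q,r,s}: G(!p)=False !p=True p=False
s_4={p,r,s}: G(!p)=False !p=False p=True
s_5={p,r}: G(!p)=False !p=False p=True
s_6={p,r}: G(!p)=False !p=False p=True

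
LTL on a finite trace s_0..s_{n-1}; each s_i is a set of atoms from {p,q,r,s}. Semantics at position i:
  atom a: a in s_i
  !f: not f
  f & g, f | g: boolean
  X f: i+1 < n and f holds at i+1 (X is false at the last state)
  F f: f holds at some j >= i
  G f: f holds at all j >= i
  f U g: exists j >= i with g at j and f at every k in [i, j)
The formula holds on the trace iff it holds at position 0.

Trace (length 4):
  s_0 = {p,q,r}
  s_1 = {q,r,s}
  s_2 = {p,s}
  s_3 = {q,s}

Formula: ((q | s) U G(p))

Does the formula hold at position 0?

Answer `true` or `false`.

Answer: false

Derivation:
s_0={p,q,r}: ((q | s) U G(p))=False (q | s)=True q=True s=False G(p)=False p=True
s_1={q,r,s}: ((q | s) U G(p))=False (q | s)=True q=True s=True G(p)=False p=False
s_2={p,s}: ((q | s) U G(p))=False (q | s)=True q=False s=True G(p)=False p=True
s_3={q,s}: ((q | s) U G(p))=False (q | s)=True q=True s=True G(p)=False p=False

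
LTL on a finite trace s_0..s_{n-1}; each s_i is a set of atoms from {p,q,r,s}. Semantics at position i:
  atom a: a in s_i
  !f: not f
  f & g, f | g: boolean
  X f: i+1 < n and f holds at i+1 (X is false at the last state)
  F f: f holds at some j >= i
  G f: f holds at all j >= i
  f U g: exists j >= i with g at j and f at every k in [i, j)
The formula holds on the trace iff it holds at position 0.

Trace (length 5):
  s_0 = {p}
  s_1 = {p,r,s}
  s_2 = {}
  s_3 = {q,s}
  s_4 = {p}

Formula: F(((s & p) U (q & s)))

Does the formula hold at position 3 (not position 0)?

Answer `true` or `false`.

s_0={p}: F(((s & p) U (q & s)))=True ((s & p) U (q & s))=False (s & p)=False s=False p=True (q & s)=False q=False
s_1={p,r,s}: F(((s & p) U (q & s)))=True ((s & p) U (q & s))=False (s & p)=True s=True p=True (q & s)=False q=False
s_2={}: F(((s & p) U (q & s)))=True ((s & p) U (q & s))=False (s & p)=False s=False p=False (q & s)=False q=False
s_3={q,s}: F(((s & p) U (q & s)))=True ((s & p) U (q & s))=True (s & p)=False s=True p=False (q & s)=True q=True
s_4={p}: F(((s & p) U (q & s)))=False ((s & p) U (q & s))=False (s & p)=False s=False p=True (q & s)=False q=False
Evaluating at position 3: result = True

Answer: true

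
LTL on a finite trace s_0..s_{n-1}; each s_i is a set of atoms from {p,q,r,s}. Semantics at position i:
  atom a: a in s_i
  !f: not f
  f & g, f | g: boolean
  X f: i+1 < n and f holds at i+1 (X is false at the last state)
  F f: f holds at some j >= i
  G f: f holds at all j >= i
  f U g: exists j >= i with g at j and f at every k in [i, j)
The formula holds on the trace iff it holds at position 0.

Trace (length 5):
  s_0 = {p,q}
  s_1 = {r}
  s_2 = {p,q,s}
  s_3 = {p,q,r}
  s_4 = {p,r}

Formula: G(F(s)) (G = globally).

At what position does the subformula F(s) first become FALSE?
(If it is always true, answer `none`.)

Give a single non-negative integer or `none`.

s_0={p,q}: F(s)=True s=False
s_1={r}: F(s)=True s=False
s_2={p,q,s}: F(s)=True s=True
s_3={p,q,r}: F(s)=False s=False
s_4={p,r}: F(s)=False s=False
G(F(s)) holds globally = False
First violation at position 3.

Answer: 3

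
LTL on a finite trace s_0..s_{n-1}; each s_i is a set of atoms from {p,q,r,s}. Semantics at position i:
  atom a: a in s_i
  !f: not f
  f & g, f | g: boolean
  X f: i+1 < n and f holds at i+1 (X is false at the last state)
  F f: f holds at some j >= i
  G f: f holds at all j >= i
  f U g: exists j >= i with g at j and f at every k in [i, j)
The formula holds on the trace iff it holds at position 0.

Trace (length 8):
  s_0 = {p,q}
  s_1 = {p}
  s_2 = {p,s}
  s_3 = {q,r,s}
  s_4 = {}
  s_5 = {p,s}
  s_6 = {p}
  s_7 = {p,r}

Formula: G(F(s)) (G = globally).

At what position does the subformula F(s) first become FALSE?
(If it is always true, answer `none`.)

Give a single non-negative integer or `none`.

Answer: 6

Derivation:
s_0={p,q}: F(s)=True s=False
s_1={p}: F(s)=True s=False
s_2={p,s}: F(s)=True s=True
s_3={q,r,s}: F(s)=True s=True
s_4={}: F(s)=True s=False
s_5={p,s}: F(s)=True s=True
s_6={p}: F(s)=False s=False
s_7={p,r}: F(s)=False s=False
G(F(s)) holds globally = False
First violation at position 6.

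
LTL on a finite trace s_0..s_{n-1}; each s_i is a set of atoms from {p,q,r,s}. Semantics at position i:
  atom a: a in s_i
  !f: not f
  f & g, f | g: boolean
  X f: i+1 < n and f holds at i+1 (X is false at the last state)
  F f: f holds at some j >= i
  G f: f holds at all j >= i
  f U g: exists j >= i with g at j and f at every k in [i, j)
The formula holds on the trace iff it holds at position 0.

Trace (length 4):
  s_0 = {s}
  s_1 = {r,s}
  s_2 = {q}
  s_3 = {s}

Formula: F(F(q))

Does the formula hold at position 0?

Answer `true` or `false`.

s_0={s}: F(F(q))=True F(q)=True q=False
s_1={r,s}: F(F(q))=True F(q)=True q=False
s_2={q}: F(F(q))=True F(q)=True q=True
s_3={s}: F(F(q))=False F(q)=False q=False

Answer: true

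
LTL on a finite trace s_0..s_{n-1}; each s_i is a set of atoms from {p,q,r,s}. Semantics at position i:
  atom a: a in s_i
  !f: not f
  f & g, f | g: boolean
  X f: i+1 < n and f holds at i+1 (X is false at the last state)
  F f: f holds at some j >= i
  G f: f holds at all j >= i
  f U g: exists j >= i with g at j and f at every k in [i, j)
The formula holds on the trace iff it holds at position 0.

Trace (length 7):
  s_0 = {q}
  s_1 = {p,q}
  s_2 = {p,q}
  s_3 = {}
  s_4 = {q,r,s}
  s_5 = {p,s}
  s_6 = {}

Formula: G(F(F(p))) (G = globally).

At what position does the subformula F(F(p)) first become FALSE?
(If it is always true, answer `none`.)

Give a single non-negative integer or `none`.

s_0={q}: F(F(p))=True F(p)=True p=False
s_1={p,q}: F(F(p))=True F(p)=True p=True
s_2={p,q}: F(F(p))=True F(p)=True p=True
s_3={}: F(F(p))=True F(p)=True p=False
s_4={q,r,s}: F(F(p))=True F(p)=True p=False
s_5={p,s}: F(F(p))=True F(p)=True p=True
s_6={}: F(F(p))=False F(p)=False p=False
G(F(F(p))) holds globally = False
First violation at position 6.

Answer: 6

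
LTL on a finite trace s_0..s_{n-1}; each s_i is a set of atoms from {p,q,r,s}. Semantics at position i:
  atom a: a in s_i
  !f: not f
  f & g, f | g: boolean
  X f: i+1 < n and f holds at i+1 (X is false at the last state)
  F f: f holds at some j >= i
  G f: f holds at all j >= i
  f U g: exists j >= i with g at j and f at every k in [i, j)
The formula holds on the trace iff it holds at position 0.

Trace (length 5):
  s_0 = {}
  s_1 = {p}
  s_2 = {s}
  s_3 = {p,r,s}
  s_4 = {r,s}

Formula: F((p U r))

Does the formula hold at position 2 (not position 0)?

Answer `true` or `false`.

Answer: true

Derivation:
s_0={}: F((p U r))=True (p U r)=False p=False r=False
s_1={p}: F((p U r))=True (p U r)=False p=True r=False
s_2={s}: F((p U r))=True (p U r)=False p=False r=False
s_3={p,r,s}: F((p U r))=True (p U r)=True p=True r=True
s_4={r,s}: F((p U r))=True (p U r)=True p=False r=True
Evaluating at position 2: result = True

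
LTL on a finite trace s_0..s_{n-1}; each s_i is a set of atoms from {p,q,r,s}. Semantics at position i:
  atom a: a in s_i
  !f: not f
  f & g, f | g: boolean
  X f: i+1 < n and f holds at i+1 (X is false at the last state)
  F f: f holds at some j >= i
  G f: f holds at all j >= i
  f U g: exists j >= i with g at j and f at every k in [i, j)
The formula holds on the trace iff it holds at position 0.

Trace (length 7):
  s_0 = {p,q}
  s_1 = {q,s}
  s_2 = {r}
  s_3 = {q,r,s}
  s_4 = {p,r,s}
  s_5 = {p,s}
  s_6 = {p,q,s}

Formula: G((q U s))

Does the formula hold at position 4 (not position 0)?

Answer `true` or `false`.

s_0={p,q}: G((q U s))=False (q U s)=True q=True s=False
s_1={q,s}: G((q U s))=False (q U s)=True q=True s=True
s_2={r}: G((q U s))=False (q U s)=False q=False s=False
s_3={q,r,s}: G((q U s))=True (q U s)=True q=True s=True
s_4={p,r,s}: G((q U s))=True (q U s)=True q=False s=True
s_5={p,s}: G((q U s))=True (q U s)=True q=False s=True
s_6={p,q,s}: G((q U s))=True (q U s)=True q=True s=True
Evaluating at position 4: result = True

Answer: true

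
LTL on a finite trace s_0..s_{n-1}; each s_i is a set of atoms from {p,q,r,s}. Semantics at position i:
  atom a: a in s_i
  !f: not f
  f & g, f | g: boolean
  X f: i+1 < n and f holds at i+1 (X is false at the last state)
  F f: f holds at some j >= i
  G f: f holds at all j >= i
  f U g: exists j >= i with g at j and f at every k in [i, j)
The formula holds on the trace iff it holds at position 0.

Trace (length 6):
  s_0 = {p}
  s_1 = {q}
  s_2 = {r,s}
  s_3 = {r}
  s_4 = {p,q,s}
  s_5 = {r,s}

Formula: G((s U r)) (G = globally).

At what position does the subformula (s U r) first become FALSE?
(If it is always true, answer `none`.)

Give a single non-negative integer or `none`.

Answer: 0

Derivation:
s_0={p}: (s U r)=False s=False r=False
s_1={q}: (s U r)=False s=False r=False
s_2={r,s}: (s U r)=True s=True r=True
s_3={r}: (s U r)=True s=False r=True
s_4={p,q,s}: (s U r)=True s=True r=False
s_5={r,s}: (s U r)=True s=True r=True
G((s U r)) holds globally = False
First violation at position 0.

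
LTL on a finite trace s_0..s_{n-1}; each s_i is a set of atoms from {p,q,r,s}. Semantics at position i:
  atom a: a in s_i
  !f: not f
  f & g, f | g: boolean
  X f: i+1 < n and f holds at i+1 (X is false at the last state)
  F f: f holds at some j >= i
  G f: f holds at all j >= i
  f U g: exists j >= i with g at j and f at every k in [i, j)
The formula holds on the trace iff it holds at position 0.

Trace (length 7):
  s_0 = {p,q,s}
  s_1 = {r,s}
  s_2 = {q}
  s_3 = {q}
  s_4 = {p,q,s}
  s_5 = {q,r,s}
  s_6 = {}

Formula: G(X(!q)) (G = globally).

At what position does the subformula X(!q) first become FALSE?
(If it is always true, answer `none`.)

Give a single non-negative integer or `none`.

Answer: 1

Derivation:
s_0={p,q,s}: X(!q)=True !q=False q=True
s_1={r,s}: X(!q)=False !q=True q=False
s_2={q}: X(!q)=False !q=False q=True
s_3={q}: X(!q)=False !q=False q=True
s_4={p,q,s}: X(!q)=False !q=False q=True
s_5={q,r,s}: X(!q)=True !q=False q=True
s_6={}: X(!q)=False !q=True q=False
G(X(!q)) holds globally = False
First violation at position 1.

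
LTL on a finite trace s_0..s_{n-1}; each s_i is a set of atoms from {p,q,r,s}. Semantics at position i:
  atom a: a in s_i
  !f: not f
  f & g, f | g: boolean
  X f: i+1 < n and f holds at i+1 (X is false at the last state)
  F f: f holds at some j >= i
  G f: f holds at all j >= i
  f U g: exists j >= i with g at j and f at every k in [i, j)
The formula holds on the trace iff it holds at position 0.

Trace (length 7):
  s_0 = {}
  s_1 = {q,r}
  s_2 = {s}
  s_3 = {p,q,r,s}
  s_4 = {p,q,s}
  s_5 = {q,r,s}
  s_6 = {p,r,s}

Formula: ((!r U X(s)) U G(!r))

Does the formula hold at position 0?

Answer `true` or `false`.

Answer: false

Derivation:
s_0={}: ((!r U X(s)) U G(!r))=False (!r U X(s))=True !r=True r=False X(s)=False s=False G(!r)=False
s_1={q,r}: ((!r U X(s)) U G(!r))=False (!r U X(s))=True !r=False r=True X(s)=True s=False G(!r)=False
s_2={s}: ((!r U X(s)) U G(!r))=False (!r U X(s))=True !r=True r=False X(s)=True s=True G(!r)=False
s_3={p,q,r,s}: ((!r U X(s)) U G(!r))=False (!r U X(s))=True !r=False r=True X(s)=True s=True G(!r)=False
s_4={p,q,s}: ((!r U X(s)) U G(!r))=False (!r U X(s))=True !r=True r=False X(s)=True s=True G(!r)=False
s_5={q,r,s}: ((!r U X(s)) U G(!r))=False (!r U X(s))=True !r=False r=True X(s)=True s=True G(!r)=False
s_6={p,r,s}: ((!r U X(s)) U G(!r))=False (!r U X(s))=False !r=False r=True X(s)=False s=True G(!r)=False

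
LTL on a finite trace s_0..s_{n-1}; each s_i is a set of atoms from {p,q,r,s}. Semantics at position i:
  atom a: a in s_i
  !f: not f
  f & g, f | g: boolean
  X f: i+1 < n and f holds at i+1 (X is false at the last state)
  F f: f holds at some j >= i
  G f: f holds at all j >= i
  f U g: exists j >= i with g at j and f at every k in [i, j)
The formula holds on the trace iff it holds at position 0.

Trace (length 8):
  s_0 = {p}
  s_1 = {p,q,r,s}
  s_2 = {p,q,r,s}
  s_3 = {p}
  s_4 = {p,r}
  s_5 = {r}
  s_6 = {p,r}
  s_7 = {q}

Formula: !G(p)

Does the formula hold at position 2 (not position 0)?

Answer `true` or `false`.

s_0={p}: !G(p)=True G(p)=False p=True
s_1={p,q,r,s}: !G(p)=True G(p)=False p=True
s_2={p,q,r,s}: !G(p)=True G(p)=False p=True
s_3={p}: !G(p)=True G(p)=False p=True
s_4={p,r}: !G(p)=True G(p)=False p=True
s_5={r}: !G(p)=True G(p)=False p=False
s_6={p,r}: !G(p)=True G(p)=False p=True
s_7={q}: !G(p)=True G(p)=False p=False
Evaluating at position 2: result = True

Answer: true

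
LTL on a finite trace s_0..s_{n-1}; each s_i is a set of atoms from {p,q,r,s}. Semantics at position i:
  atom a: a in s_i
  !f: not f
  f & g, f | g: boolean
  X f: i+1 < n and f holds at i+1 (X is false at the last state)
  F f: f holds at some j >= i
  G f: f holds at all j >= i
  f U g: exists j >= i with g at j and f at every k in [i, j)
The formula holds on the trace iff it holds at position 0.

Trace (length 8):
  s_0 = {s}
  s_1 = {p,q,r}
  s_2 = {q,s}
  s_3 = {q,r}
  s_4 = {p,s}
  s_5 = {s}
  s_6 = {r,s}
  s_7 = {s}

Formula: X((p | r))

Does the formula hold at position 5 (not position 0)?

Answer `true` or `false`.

Answer: true

Derivation:
s_0={s}: X((p | r))=True (p | r)=False p=False r=False
s_1={p,q,r}: X((p | r))=False (p | r)=True p=True r=True
s_2={q,s}: X((p | r))=True (p | r)=False p=False r=False
s_3={q,r}: X((p | r))=True (p | r)=True p=False r=True
s_4={p,s}: X((p | r))=False (p | r)=True p=True r=False
s_5={s}: X((p | r))=True (p | r)=False p=False r=False
s_6={r,s}: X((p | r))=False (p | r)=True p=False r=True
s_7={s}: X((p | r))=False (p | r)=False p=False r=False
Evaluating at position 5: result = True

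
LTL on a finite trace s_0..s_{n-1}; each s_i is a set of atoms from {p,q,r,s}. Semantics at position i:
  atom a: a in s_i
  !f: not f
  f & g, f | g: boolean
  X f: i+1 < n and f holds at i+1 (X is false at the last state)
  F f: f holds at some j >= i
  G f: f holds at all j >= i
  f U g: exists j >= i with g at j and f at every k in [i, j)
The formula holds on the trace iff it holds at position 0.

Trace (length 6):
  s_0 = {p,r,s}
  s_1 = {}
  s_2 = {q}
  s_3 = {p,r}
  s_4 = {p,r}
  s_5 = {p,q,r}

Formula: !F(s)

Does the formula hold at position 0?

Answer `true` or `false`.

s_0={p,r,s}: !F(s)=False F(s)=True s=True
s_1={}: !F(s)=True F(s)=False s=False
s_2={q}: !F(s)=True F(s)=False s=False
s_3={p,r}: !F(s)=True F(s)=False s=False
s_4={p,r}: !F(s)=True F(s)=False s=False
s_5={p,q,r}: !F(s)=True F(s)=False s=False

Answer: false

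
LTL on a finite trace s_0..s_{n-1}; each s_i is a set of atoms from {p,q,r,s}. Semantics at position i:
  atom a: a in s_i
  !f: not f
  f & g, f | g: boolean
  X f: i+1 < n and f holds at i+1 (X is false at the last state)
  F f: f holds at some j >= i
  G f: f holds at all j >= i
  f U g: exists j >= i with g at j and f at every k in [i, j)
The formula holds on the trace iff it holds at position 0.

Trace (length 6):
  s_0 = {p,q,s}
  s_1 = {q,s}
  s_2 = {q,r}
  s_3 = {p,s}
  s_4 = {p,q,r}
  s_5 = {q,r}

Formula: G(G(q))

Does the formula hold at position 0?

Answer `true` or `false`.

s_0={p,q,s}: G(G(q))=False G(q)=False q=True
s_1={q,s}: G(G(q))=False G(q)=False q=True
s_2={q,r}: G(G(q))=False G(q)=False q=True
s_3={p,s}: G(G(q))=False G(q)=False q=False
s_4={p,q,r}: G(G(q))=True G(q)=True q=True
s_5={q,r}: G(G(q))=True G(q)=True q=True

Answer: false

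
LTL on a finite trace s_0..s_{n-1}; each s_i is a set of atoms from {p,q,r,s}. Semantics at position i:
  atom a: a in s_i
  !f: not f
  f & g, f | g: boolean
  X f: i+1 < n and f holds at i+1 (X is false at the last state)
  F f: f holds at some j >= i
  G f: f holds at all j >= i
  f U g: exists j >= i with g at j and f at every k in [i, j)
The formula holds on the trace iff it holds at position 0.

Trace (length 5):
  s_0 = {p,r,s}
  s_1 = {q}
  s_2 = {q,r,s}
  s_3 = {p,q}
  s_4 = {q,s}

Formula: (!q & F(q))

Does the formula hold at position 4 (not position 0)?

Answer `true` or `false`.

Answer: false

Derivation:
s_0={p,r,s}: (!q & F(q))=True !q=True q=False F(q)=True
s_1={q}: (!q & F(q))=False !q=False q=True F(q)=True
s_2={q,r,s}: (!q & F(q))=False !q=False q=True F(q)=True
s_3={p,q}: (!q & F(q))=False !q=False q=True F(q)=True
s_4={q,s}: (!q & F(q))=False !q=False q=True F(q)=True
Evaluating at position 4: result = False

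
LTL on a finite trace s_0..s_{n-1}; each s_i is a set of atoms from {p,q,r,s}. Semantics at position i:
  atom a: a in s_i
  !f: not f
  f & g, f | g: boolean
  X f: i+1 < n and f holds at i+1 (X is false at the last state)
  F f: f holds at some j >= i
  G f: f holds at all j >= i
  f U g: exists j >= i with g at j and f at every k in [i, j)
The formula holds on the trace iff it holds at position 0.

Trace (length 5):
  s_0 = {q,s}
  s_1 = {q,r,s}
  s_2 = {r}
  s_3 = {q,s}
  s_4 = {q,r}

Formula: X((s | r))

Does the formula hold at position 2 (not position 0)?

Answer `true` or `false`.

Answer: true

Derivation:
s_0={q,s}: X((s | r))=True (s | r)=True s=True r=False
s_1={q,r,s}: X((s | r))=True (s | r)=True s=True r=True
s_2={r}: X((s | r))=True (s | r)=True s=False r=True
s_3={q,s}: X((s | r))=True (s | r)=True s=True r=False
s_4={q,r}: X((s | r))=False (s | r)=True s=False r=True
Evaluating at position 2: result = True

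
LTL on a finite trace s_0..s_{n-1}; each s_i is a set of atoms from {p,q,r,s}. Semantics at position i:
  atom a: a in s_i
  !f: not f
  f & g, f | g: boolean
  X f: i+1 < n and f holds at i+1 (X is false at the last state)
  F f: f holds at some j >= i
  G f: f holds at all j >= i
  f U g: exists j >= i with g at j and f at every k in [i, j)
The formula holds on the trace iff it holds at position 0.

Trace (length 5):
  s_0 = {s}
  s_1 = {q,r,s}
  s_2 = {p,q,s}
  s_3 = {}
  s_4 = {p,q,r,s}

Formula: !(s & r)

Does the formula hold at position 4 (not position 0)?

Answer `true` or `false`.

Answer: false

Derivation:
s_0={s}: !(s & r)=True (s & r)=False s=True r=False
s_1={q,r,s}: !(s & r)=False (s & r)=True s=True r=True
s_2={p,q,s}: !(s & r)=True (s & r)=False s=True r=False
s_3={}: !(s & r)=True (s & r)=False s=False r=False
s_4={p,q,r,s}: !(s & r)=False (s & r)=True s=True r=True
Evaluating at position 4: result = False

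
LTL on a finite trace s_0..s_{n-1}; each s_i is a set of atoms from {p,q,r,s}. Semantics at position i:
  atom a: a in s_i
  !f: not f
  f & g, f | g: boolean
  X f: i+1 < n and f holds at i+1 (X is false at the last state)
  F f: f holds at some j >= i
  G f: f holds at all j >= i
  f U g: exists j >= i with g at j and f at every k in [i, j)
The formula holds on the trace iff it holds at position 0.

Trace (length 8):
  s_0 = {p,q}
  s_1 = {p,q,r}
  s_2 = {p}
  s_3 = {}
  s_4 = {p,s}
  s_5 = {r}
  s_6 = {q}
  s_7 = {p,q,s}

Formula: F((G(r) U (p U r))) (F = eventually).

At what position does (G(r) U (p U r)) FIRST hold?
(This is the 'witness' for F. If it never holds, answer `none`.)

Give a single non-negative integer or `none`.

s_0={p,q}: (G(r) U (p U r))=True G(r)=False r=False (p U r)=True p=True
s_1={p,q,r}: (G(r) U (p U r))=True G(r)=False r=True (p U r)=True p=True
s_2={p}: (G(r) U (p U r))=False G(r)=False r=False (p U r)=False p=True
s_3={}: (G(r) U (p U r))=False G(r)=False r=False (p U r)=False p=False
s_4={p,s}: (G(r) U (p U r))=True G(r)=False r=False (p U r)=True p=True
s_5={r}: (G(r) U (p U r))=True G(r)=False r=True (p U r)=True p=False
s_6={q}: (G(r) U (p U r))=False G(r)=False r=False (p U r)=False p=False
s_7={p,q,s}: (G(r) U (p U r))=False G(r)=False r=False (p U r)=False p=True
F((G(r) U (p U r))) holds; first witness at position 0.

Answer: 0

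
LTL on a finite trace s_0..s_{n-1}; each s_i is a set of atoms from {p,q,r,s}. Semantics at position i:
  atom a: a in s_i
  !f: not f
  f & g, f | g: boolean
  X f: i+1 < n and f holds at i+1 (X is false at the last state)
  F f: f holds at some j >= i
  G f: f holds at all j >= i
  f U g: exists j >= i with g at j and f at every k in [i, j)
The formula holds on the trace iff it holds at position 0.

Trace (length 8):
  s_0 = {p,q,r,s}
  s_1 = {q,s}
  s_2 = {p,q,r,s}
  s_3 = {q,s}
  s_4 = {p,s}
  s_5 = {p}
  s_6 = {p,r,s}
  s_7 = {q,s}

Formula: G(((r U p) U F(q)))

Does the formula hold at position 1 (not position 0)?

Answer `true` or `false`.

s_0={p,q,r,s}: G(((r U p) U F(q)))=True ((r U p) U F(q))=True (r U p)=True r=True p=True F(q)=True q=True
s_1={q,s}: G(((r U p) U F(q)))=True ((r U p) U F(q))=True (r U p)=False r=False p=False F(q)=True q=True
s_2={p,q,r,s}: G(((r U p) U F(q)))=True ((r U p) U F(q))=True (r U p)=True r=True p=True F(q)=True q=True
s_3={q,s}: G(((r U p) U F(q)))=True ((r U p) U F(q))=True (r U p)=False r=False p=False F(q)=True q=True
s_4={p,s}: G(((r U p) U F(q)))=True ((r U p) U F(q))=True (r U p)=True r=False p=True F(q)=True q=False
s_5={p}: G(((r U p) U F(q)))=True ((r U p) U F(q))=True (r U p)=True r=False p=True F(q)=True q=False
s_6={p,r,s}: G(((r U p) U F(q)))=True ((r U p) U F(q))=True (r U p)=True r=True p=True F(q)=True q=False
s_7={q,s}: G(((r U p) U F(q)))=True ((r U p) U F(q))=True (r U p)=False r=False p=False F(q)=True q=True
Evaluating at position 1: result = True

Answer: true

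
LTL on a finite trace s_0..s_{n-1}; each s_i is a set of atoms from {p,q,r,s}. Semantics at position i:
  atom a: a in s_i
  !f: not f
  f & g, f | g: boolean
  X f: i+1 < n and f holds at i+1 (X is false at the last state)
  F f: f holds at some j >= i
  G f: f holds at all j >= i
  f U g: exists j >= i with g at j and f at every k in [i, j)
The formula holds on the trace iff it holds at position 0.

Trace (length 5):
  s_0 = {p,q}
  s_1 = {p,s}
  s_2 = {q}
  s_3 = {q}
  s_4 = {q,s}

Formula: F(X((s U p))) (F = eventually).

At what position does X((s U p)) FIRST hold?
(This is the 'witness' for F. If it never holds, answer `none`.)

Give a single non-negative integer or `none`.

s_0={p,q}: X((s U p))=True (s U p)=True s=False p=True
s_1={p,s}: X((s U p))=False (s U p)=True s=True p=True
s_2={q}: X((s U p))=False (s U p)=False s=False p=False
s_3={q}: X((s U p))=False (s U p)=False s=False p=False
s_4={q,s}: X((s U p))=False (s U p)=False s=True p=False
F(X((s U p))) holds; first witness at position 0.

Answer: 0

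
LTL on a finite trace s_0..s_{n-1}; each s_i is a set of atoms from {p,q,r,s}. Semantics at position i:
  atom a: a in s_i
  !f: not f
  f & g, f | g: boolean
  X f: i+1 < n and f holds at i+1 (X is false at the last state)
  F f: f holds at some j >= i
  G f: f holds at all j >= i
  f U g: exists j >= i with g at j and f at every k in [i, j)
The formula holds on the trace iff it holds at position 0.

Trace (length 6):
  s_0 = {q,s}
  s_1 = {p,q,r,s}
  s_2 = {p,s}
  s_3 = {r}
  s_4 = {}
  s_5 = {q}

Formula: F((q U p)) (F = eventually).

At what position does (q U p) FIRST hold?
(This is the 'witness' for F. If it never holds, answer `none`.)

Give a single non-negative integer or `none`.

Answer: 0

Derivation:
s_0={q,s}: (q U p)=True q=True p=False
s_1={p,q,r,s}: (q U p)=True q=True p=True
s_2={p,s}: (q U p)=True q=False p=True
s_3={r}: (q U p)=False q=False p=False
s_4={}: (q U p)=False q=False p=False
s_5={q}: (q U p)=False q=True p=False
F((q U p)) holds; first witness at position 0.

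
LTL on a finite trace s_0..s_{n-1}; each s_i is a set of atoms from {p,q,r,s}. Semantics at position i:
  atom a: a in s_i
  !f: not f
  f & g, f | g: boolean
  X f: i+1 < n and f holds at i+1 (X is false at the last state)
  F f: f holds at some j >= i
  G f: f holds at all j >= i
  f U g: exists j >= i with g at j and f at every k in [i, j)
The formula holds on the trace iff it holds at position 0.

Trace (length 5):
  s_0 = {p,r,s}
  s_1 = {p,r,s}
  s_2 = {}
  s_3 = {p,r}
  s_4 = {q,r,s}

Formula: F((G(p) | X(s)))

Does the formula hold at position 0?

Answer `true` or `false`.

Answer: true

Derivation:
s_0={p,r,s}: F((G(p) | X(s)))=True (G(p) | X(s))=True G(p)=False p=True X(s)=True s=True
s_1={p,r,s}: F((G(p) | X(s)))=True (G(p) | X(s))=False G(p)=False p=True X(s)=False s=True
s_2={}: F((G(p) | X(s)))=True (G(p) | X(s))=False G(p)=False p=False X(s)=False s=False
s_3={p,r}: F((G(p) | X(s)))=True (G(p) | X(s))=True G(p)=False p=True X(s)=True s=False
s_4={q,r,s}: F((G(p) | X(s)))=False (G(p) | X(s))=False G(p)=False p=False X(s)=False s=True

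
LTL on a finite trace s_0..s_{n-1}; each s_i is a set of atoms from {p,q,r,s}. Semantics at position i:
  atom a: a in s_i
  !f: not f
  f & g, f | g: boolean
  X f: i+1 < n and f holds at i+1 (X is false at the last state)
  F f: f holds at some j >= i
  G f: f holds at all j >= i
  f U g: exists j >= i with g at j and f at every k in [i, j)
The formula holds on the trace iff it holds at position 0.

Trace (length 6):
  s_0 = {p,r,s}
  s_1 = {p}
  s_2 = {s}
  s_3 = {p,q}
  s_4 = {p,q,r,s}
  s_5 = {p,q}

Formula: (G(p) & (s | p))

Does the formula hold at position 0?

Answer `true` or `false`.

Answer: false

Derivation:
s_0={p,r,s}: (G(p) & (s | p))=False G(p)=False p=True (s | p)=True s=True
s_1={p}: (G(p) & (s | p))=False G(p)=False p=True (s | p)=True s=False
s_2={s}: (G(p) & (s | p))=False G(p)=False p=False (s | p)=True s=True
s_3={p,q}: (G(p) & (s | p))=True G(p)=True p=True (s | p)=True s=False
s_4={p,q,r,s}: (G(p) & (s | p))=True G(p)=True p=True (s | p)=True s=True
s_5={p,q}: (G(p) & (s | p))=True G(p)=True p=True (s | p)=True s=False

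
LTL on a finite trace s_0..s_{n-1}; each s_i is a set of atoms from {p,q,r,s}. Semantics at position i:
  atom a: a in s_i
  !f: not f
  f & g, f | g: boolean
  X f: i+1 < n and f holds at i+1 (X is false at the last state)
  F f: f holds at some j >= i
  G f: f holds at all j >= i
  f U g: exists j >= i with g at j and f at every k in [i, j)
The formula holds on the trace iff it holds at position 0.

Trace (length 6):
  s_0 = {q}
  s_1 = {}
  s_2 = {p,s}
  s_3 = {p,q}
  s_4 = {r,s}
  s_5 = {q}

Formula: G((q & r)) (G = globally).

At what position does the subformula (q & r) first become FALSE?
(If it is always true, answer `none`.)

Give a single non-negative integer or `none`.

s_0={q}: (q & r)=False q=True r=False
s_1={}: (q & r)=False q=False r=False
s_2={p,s}: (q & r)=False q=False r=False
s_3={p,q}: (q & r)=False q=True r=False
s_4={r,s}: (q & r)=False q=False r=True
s_5={q}: (q & r)=False q=True r=False
G((q & r)) holds globally = False
First violation at position 0.

Answer: 0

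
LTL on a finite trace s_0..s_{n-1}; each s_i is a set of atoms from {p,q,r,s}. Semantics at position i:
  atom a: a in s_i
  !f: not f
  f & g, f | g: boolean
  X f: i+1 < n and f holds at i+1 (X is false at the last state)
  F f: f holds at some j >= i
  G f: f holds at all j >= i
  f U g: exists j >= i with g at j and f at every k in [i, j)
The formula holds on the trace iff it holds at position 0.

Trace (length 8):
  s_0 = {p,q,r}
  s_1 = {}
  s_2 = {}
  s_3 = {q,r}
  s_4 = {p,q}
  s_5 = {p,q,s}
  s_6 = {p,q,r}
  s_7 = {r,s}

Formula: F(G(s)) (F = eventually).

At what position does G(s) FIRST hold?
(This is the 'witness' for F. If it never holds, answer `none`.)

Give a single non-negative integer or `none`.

s_0={p,q,r}: G(s)=False s=False
s_1={}: G(s)=False s=False
s_2={}: G(s)=False s=False
s_3={q,r}: G(s)=False s=False
s_4={p,q}: G(s)=False s=False
s_5={p,q,s}: G(s)=False s=True
s_6={p,q,r}: G(s)=False s=False
s_7={r,s}: G(s)=True s=True
F(G(s)) holds; first witness at position 7.

Answer: 7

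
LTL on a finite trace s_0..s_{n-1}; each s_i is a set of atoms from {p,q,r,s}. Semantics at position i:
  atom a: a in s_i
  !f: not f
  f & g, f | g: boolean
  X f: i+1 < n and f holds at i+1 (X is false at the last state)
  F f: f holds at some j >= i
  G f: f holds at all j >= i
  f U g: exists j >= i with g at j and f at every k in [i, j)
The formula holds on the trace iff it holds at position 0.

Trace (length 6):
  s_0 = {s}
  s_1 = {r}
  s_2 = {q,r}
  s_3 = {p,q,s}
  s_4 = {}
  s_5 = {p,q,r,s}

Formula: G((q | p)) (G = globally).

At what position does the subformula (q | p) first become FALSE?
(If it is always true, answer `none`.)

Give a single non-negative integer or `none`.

s_0={s}: (q | p)=False q=False p=False
s_1={r}: (q | p)=False q=False p=False
s_2={q,r}: (q | p)=True q=True p=False
s_3={p,q,s}: (q | p)=True q=True p=True
s_4={}: (q | p)=False q=False p=False
s_5={p,q,r,s}: (q | p)=True q=True p=True
G((q | p)) holds globally = False
First violation at position 0.

Answer: 0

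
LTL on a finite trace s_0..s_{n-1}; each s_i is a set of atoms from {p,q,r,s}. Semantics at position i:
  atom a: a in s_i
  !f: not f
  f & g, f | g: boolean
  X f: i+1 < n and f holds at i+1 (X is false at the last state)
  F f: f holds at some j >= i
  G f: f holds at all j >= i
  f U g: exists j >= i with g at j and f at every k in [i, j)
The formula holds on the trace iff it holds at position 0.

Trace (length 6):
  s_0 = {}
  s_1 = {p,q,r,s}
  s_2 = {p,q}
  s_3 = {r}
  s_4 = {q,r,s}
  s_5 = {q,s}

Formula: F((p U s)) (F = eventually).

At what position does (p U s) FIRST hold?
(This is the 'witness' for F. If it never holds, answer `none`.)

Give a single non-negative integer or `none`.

Answer: 1

Derivation:
s_0={}: (p U s)=False p=False s=False
s_1={p,q,r,s}: (p U s)=True p=True s=True
s_2={p,q}: (p U s)=False p=True s=False
s_3={r}: (p U s)=False p=False s=False
s_4={q,r,s}: (p U s)=True p=False s=True
s_5={q,s}: (p U s)=True p=False s=True
F((p U s)) holds; first witness at position 1.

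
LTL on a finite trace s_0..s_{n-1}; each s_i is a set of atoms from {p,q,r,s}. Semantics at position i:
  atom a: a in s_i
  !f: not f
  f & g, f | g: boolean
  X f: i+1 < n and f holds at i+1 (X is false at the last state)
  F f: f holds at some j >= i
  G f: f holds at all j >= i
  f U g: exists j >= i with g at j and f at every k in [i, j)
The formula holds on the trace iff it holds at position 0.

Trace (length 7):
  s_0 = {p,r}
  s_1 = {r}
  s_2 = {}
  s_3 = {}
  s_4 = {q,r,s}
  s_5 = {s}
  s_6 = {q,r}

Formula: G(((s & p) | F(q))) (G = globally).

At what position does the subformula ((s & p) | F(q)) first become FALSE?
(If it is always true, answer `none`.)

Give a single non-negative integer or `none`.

Answer: none

Derivation:
s_0={p,r}: ((s & p) | F(q))=True (s & p)=False s=False p=True F(q)=True q=False
s_1={r}: ((s & p) | F(q))=True (s & p)=False s=False p=False F(q)=True q=False
s_2={}: ((s & p) | F(q))=True (s & p)=False s=False p=False F(q)=True q=False
s_3={}: ((s & p) | F(q))=True (s & p)=False s=False p=False F(q)=True q=False
s_4={q,r,s}: ((s & p) | F(q))=True (s & p)=False s=True p=False F(q)=True q=True
s_5={s}: ((s & p) | F(q))=True (s & p)=False s=True p=False F(q)=True q=False
s_6={q,r}: ((s & p) | F(q))=True (s & p)=False s=False p=False F(q)=True q=True
G(((s & p) | F(q))) holds globally = True
No violation — formula holds at every position.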